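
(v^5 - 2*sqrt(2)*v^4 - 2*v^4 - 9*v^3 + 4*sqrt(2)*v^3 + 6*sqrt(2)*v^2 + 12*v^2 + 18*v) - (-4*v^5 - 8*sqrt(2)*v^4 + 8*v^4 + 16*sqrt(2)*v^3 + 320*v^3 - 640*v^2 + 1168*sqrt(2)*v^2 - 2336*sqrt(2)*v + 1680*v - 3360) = 5*v^5 - 10*v^4 + 6*sqrt(2)*v^4 - 329*v^3 - 12*sqrt(2)*v^3 - 1162*sqrt(2)*v^2 + 652*v^2 - 1662*v + 2336*sqrt(2)*v + 3360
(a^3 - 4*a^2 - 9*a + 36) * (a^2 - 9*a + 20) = a^5 - 13*a^4 + 47*a^3 + 37*a^2 - 504*a + 720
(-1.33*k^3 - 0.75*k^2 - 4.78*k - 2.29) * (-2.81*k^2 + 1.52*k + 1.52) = 3.7373*k^5 + 0.0858999999999996*k^4 + 10.2702*k^3 - 1.9707*k^2 - 10.7464*k - 3.4808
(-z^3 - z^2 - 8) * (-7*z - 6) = 7*z^4 + 13*z^3 + 6*z^2 + 56*z + 48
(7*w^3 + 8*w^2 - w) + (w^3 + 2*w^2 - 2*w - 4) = 8*w^3 + 10*w^2 - 3*w - 4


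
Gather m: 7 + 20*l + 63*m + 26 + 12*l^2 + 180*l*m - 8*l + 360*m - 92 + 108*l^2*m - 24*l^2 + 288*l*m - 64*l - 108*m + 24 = -12*l^2 - 52*l + m*(108*l^2 + 468*l + 315) - 35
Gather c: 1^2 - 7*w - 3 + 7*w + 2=0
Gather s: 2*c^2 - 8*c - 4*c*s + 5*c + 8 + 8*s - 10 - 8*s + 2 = 2*c^2 - 4*c*s - 3*c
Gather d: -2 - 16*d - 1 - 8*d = -24*d - 3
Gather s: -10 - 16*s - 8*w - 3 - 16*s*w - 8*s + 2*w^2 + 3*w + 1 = s*(-16*w - 24) + 2*w^2 - 5*w - 12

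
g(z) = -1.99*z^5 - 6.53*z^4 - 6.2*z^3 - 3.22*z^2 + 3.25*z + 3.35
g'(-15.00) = -419648.90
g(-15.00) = 1200730.10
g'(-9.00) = -47685.86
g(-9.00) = 78897.26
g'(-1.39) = 9.27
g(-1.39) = -4.79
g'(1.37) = -142.70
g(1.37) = -46.79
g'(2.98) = -1657.02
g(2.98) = -1162.26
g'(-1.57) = 8.14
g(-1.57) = -6.39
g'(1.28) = -116.95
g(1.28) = -35.13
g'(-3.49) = -566.63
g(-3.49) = 277.92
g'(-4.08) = -1263.27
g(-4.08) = 797.95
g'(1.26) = -111.72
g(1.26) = -32.85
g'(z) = -9.95*z^4 - 26.12*z^3 - 18.6*z^2 - 6.44*z + 3.25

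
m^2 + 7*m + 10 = (m + 2)*(m + 5)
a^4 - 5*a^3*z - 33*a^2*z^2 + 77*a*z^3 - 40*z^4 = (a - 8*z)*(a - z)^2*(a + 5*z)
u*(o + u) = o*u + u^2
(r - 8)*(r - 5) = r^2 - 13*r + 40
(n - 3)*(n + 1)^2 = n^3 - n^2 - 5*n - 3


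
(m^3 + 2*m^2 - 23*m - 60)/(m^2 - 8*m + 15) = (m^2 + 7*m + 12)/(m - 3)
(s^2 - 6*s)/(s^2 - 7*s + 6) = s/(s - 1)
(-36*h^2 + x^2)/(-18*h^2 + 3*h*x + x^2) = (-6*h + x)/(-3*h + x)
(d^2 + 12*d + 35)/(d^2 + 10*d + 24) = (d^2 + 12*d + 35)/(d^2 + 10*d + 24)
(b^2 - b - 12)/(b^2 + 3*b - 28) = (b + 3)/(b + 7)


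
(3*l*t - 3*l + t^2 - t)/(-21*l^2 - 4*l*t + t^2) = (t - 1)/(-7*l + t)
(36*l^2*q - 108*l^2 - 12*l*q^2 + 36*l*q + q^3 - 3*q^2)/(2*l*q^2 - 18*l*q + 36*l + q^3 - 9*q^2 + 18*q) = (36*l^2 - 12*l*q + q^2)/(2*l*q - 12*l + q^2 - 6*q)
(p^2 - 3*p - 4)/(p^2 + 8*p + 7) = (p - 4)/(p + 7)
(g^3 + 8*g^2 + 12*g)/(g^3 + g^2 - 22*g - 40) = g*(g + 6)/(g^2 - g - 20)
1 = 1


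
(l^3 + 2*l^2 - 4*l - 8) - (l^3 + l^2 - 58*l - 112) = l^2 + 54*l + 104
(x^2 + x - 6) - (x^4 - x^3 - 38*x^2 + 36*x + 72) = -x^4 + x^3 + 39*x^2 - 35*x - 78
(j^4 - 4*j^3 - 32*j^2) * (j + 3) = j^5 - j^4 - 44*j^3 - 96*j^2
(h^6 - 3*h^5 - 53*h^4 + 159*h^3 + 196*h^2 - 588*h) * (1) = h^6 - 3*h^5 - 53*h^4 + 159*h^3 + 196*h^2 - 588*h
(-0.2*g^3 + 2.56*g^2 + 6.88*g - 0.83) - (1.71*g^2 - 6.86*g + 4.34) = -0.2*g^3 + 0.85*g^2 + 13.74*g - 5.17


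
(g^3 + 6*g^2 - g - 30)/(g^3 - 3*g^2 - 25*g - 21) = (g^2 + 3*g - 10)/(g^2 - 6*g - 7)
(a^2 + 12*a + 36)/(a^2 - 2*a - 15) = (a^2 + 12*a + 36)/(a^2 - 2*a - 15)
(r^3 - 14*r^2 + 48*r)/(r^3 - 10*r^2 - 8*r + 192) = r/(r + 4)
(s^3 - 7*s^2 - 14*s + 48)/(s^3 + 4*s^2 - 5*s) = (s^3 - 7*s^2 - 14*s + 48)/(s*(s^2 + 4*s - 5))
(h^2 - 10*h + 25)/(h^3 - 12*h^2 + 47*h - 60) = (h - 5)/(h^2 - 7*h + 12)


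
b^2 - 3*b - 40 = (b - 8)*(b + 5)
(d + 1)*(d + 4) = d^2 + 5*d + 4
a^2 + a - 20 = (a - 4)*(a + 5)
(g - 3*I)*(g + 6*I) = g^2 + 3*I*g + 18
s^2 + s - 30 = (s - 5)*(s + 6)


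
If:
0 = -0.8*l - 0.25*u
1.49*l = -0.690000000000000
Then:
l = -0.46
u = 1.48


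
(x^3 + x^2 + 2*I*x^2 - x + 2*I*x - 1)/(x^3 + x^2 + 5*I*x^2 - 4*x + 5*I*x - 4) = (x + I)/(x + 4*I)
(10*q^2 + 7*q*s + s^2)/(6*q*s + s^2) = (10*q^2 + 7*q*s + s^2)/(s*(6*q + s))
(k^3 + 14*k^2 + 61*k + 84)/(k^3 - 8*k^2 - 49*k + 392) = (k^2 + 7*k + 12)/(k^2 - 15*k + 56)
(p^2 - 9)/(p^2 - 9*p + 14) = (p^2 - 9)/(p^2 - 9*p + 14)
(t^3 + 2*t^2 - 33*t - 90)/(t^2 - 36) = (t^2 + 8*t + 15)/(t + 6)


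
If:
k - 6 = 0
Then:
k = 6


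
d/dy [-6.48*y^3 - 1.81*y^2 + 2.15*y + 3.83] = -19.44*y^2 - 3.62*y + 2.15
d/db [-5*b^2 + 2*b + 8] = 2 - 10*b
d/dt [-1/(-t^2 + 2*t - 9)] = 2*(1 - t)/(t^2 - 2*t + 9)^2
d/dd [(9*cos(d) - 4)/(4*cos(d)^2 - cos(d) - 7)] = (-36*sin(d)^2 - 32*cos(d) + 103)*sin(d)/(-4*cos(d)^2 + cos(d) + 7)^2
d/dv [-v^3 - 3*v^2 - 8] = 3*v*(-v - 2)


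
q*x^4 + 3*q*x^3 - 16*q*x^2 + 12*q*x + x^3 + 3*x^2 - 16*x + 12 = (x - 2)*(x - 1)*(x + 6)*(q*x + 1)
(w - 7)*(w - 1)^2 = w^3 - 9*w^2 + 15*w - 7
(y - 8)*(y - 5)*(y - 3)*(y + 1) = y^4 - 15*y^3 + 63*y^2 - 41*y - 120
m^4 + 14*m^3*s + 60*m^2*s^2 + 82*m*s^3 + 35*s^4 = (m + s)^2*(m + 5*s)*(m + 7*s)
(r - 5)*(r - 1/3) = r^2 - 16*r/3 + 5/3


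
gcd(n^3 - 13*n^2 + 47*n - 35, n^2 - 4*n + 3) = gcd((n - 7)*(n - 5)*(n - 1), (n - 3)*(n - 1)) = n - 1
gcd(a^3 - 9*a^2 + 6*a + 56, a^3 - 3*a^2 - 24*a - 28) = a^2 - 5*a - 14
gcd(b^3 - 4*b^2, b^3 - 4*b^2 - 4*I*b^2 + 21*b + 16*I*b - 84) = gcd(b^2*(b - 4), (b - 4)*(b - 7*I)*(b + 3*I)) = b - 4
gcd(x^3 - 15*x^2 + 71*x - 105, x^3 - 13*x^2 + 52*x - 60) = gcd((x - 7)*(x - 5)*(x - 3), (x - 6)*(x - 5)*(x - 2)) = x - 5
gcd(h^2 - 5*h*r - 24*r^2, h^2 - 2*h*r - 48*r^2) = -h + 8*r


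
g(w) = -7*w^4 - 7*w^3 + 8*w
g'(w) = -28*w^3 - 21*w^2 + 8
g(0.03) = 0.24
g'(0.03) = 7.98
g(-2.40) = -154.68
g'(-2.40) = 274.11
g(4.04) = -2294.02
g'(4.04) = -2181.05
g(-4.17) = -1642.39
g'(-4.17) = 1673.16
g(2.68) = -474.41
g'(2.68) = -681.80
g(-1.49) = -23.27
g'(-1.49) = 54.00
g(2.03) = -161.19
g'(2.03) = -312.77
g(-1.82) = -49.16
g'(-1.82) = 107.24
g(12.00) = -157152.00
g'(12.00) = -51400.00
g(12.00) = -157152.00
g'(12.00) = -51400.00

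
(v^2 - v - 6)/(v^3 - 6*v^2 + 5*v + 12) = (v + 2)/(v^2 - 3*v - 4)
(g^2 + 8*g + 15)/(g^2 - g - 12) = (g + 5)/(g - 4)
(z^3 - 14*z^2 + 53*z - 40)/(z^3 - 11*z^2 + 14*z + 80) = (z - 1)/(z + 2)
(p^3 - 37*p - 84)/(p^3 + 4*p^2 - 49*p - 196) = (p + 3)/(p + 7)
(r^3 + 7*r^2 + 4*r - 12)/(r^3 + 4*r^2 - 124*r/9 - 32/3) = 9*(r^2 + r - 2)/(9*r^2 - 18*r - 16)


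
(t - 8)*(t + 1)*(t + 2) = t^3 - 5*t^2 - 22*t - 16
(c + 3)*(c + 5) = c^2 + 8*c + 15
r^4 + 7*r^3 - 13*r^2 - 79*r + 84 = (r - 3)*(r - 1)*(r + 4)*(r + 7)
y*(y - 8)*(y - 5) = y^3 - 13*y^2 + 40*y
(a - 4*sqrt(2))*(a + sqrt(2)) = a^2 - 3*sqrt(2)*a - 8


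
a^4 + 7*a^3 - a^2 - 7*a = a*(a - 1)*(a + 1)*(a + 7)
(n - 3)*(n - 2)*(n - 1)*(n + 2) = n^4 - 4*n^3 - n^2 + 16*n - 12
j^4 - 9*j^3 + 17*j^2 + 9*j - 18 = (j - 6)*(j - 3)*(j - 1)*(j + 1)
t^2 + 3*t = t*(t + 3)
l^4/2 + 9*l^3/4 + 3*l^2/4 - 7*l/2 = l*(l/2 + 1)*(l - 1)*(l + 7/2)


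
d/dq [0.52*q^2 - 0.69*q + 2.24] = 1.04*q - 0.69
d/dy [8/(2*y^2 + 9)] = -32*y/(2*y^2 + 9)^2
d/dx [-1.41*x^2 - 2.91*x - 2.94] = -2.82*x - 2.91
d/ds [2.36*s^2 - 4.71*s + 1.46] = 4.72*s - 4.71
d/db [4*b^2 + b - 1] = 8*b + 1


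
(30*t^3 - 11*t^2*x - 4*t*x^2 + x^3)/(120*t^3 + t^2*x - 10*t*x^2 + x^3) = (-2*t + x)/(-8*t + x)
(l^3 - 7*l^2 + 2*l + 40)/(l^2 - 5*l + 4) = (l^2 - 3*l - 10)/(l - 1)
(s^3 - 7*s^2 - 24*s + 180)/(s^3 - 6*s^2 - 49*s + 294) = (s^2 - s - 30)/(s^2 - 49)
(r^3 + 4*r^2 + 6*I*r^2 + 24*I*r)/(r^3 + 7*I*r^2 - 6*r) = (r + 4)/(r + I)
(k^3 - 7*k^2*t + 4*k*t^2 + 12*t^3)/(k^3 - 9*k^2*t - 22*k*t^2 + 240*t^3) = (-k^2 + k*t + 2*t^2)/(-k^2 + 3*k*t + 40*t^2)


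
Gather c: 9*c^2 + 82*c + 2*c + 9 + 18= 9*c^2 + 84*c + 27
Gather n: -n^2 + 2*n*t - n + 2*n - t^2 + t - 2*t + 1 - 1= -n^2 + n*(2*t + 1) - t^2 - t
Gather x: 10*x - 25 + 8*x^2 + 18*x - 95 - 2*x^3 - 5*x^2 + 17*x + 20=-2*x^3 + 3*x^2 + 45*x - 100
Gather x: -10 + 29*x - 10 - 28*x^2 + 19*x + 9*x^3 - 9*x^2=9*x^3 - 37*x^2 + 48*x - 20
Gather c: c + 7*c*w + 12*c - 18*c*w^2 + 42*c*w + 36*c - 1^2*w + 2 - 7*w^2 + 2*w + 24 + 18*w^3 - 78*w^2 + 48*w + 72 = c*(-18*w^2 + 49*w + 49) + 18*w^3 - 85*w^2 + 49*w + 98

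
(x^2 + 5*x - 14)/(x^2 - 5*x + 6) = (x + 7)/(x - 3)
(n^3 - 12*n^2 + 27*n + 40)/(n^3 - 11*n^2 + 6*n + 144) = (n^2 - 4*n - 5)/(n^2 - 3*n - 18)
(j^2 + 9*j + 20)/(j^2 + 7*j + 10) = (j + 4)/(j + 2)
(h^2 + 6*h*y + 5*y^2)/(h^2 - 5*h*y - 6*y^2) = (-h - 5*y)/(-h + 6*y)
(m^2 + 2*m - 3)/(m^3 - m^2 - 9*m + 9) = 1/(m - 3)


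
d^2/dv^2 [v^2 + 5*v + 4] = 2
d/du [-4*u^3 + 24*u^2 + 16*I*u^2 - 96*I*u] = -12*u^2 + u*(48 + 32*I) - 96*I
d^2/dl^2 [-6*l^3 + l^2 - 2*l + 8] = 2 - 36*l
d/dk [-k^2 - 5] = -2*k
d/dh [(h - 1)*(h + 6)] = 2*h + 5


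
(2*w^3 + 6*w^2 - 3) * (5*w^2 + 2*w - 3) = 10*w^5 + 34*w^4 + 6*w^3 - 33*w^2 - 6*w + 9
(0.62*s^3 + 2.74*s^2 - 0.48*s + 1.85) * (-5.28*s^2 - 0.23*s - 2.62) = -3.2736*s^5 - 14.6098*s^4 + 0.2798*s^3 - 16.8364*s^2 + 0.8321*s - 4.847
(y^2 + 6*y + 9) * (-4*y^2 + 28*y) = -4*y^4 + 4*y^3 + 132*y^2 + 252*y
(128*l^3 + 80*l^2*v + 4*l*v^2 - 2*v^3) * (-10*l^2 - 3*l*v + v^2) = -1280*l^5 - 1184*l^4*v - 152*l^3*v^2 + 88*l^2*v^3 + 10*l*v^4 - 2*v^5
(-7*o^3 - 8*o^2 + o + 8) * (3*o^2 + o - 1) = -21*o^5 - 31*o^4 + 2*o^3 + 33*o^2 + 7*o - 8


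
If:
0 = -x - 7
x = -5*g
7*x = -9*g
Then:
No Solution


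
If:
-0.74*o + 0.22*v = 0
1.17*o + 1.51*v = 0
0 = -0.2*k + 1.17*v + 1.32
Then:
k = 6.60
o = 0.00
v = 0.00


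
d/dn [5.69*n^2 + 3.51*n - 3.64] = 11.38*n + 3.51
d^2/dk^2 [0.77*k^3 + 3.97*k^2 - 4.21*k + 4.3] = 4.62*k + 7.94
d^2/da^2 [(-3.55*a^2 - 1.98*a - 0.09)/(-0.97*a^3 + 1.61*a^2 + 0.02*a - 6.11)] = (6.68039*a^6 + 11.177892*a^5 - 17.123604*a^4 - 286.692918*a^3 + 70.101096*a^2 + 113.681718*a + 267.312572)/(0.912673*a^9 - 4.544547*a^8 + 7.486557*a^7 + 13.26082*a^6 - 57.406284*a^5 + 46.800057*a^4 + 109.816855*a^3 - 180.306711*a^2 - 2.239926*a + 228.099131)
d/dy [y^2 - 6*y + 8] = 2*y - 6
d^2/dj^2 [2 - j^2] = -2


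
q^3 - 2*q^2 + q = q*(q - 1)^2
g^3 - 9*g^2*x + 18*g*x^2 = g*(g - 6*x)*(g - 3*x)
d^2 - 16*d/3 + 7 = (d - 3)*(d - 7/3)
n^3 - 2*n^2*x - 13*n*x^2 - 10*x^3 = (n - 5*x)*(n + x)*(n + 2*x)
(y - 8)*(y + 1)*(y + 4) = y^3 - 3*y^2 - 36*y - 32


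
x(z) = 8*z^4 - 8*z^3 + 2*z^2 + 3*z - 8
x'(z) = 32*z^3 - 24*z^2 + 4*z + 3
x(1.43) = 10.44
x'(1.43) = 53.22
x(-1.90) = 152.65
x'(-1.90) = -310.73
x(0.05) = -7.85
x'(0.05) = 3.14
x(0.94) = -3.81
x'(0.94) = 12.13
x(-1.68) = 94.27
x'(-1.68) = -223.19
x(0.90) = -4.26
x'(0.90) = 10.49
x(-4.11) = 2851.61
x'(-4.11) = -2640.50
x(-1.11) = 14.22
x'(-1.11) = -74.77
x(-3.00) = 865.00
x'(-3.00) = -1089.00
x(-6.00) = 12142.00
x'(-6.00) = -7797.00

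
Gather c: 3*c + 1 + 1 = 3*c + 2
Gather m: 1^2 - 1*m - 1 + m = 0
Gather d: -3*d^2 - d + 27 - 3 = -3*d^2 - d + 24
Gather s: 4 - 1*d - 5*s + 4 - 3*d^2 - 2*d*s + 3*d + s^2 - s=-3*d^2 + 2*d + s^2 + s*(-2*d - 6) + 8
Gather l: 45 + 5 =50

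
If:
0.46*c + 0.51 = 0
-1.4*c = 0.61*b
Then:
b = 2.54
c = -1.11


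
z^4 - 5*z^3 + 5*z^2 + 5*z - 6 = (z - 3)*(z - 2)*(z - 1)*(z + 1)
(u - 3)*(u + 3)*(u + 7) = u^3 + 7*u^2 - 9*u - 63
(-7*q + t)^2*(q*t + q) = 49*q^3*t + 49*q^3 - 14*q^2*t^2 - 14*q^2*t + q*t^3 + q*t^2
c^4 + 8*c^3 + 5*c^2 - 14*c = c*(c - 1)*(c + 2)*(c + 7)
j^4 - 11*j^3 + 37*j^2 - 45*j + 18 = (j - 6)*(j - 3)*(j - 1)^2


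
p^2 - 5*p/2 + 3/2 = (p - 3/2)*(p - 1)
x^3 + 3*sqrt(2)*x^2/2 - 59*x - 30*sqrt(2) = (x - 5*sqrt(2))*(x + sqrt(2)/2)*(x + 6*sqrt(2))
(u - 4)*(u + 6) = u^2 + 2*u - 24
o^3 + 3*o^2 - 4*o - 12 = (o - 2)*(o + 2)*(o + 3)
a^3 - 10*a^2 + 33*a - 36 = (a - 4)*(a - 3)^2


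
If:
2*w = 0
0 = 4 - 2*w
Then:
No Solution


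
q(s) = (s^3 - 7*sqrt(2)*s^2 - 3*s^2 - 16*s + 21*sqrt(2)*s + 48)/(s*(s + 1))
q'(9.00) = 0.61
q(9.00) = -1.61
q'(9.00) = 0.61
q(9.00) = -1.61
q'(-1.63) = 34.34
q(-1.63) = -12.59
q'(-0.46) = -155.88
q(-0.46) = -156.49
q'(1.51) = -16.81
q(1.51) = 11.27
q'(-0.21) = -1054.75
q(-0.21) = -268.51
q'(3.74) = -1.52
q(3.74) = -1.63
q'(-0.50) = -109.39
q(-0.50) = -151.20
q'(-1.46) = 74.90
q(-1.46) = -3.88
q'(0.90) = -52.61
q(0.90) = 29.60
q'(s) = (3*s^2 - 14*sqrt(2)*s - 6*s - 16 + 21*sqrt(2))/(s*(s + 1)) - (s^3 - 7*sqrt(2)*s^2 - 3*s^2 - 16*s + 21*sqrt(2)*s + 48)/(s*(s + 1)^2) - (s^3 - 7*sqrt(2)*s^2 - 3*s^2 - 16*s + 21*sqrt(2)*s + 48)/(s^2*(s + 1)) = (s^4 + 2*s^3 - 28*sqrt(2)*s^2 + 13*s^2 - 96*s - 48)/(s^2*(s^2 + 2*s + 1))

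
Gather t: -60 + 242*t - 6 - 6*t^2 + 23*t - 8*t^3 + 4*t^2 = -8*t^3 - 2*t^2 + 265*t - 66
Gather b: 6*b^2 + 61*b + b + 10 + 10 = 6*b^2 + 62*b + 20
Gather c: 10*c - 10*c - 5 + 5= 0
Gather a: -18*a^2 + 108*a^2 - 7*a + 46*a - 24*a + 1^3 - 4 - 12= 90*a^2 + 15*a - 15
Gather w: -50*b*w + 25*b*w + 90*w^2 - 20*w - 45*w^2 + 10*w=45*w^2 + w*(-25*b - 10)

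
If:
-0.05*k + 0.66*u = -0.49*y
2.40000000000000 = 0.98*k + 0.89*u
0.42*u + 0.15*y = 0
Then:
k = 2.62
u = -0.18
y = 0.51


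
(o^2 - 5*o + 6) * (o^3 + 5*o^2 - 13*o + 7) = o^5 - 32*o^3 + 102*o^2 - 113*o + 42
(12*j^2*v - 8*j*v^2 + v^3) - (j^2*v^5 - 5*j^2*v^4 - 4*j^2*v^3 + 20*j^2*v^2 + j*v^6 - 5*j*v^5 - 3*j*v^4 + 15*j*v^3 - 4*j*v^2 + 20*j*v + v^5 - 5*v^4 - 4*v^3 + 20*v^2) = -j^2*v^5 + 5*j^2*v^4 + 4*j^2*v^3 - 20*j^2*v^2 + 12*j^2*v - j*v^6 + 5*j*v^5 + 3*j*v^4 - 15*j*v^3 - 4*j*v^2 - 20*j*v - v^5 + 5*v^4 + 5*v^3 - 20*v^2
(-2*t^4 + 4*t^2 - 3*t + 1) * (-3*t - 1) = 6*t^5 + 2*t^4 - 12*t^3 + 5*t^2 - 1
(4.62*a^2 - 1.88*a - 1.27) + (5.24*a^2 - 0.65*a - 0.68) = 9.86*a^2 - 2.53*a - 1.95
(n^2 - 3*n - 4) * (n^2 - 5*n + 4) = n^4 - 8*n^3 + 15*n^2 + 8*n - 16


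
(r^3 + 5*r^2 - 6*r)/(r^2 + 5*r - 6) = r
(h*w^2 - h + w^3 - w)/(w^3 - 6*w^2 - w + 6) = (h + w)/(w - 6)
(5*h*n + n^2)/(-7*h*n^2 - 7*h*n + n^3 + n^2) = (-5*h - n)/(7*h*n + 7*h - n^2 - n)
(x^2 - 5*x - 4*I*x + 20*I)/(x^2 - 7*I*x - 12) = (x - 5)/(x - 3*I)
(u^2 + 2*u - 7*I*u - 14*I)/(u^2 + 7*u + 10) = (u - 7*I)/(u + 5)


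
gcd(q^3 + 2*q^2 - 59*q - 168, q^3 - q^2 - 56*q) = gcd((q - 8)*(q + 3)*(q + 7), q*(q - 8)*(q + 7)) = q^2 - q - 56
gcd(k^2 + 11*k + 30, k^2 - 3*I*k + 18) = 1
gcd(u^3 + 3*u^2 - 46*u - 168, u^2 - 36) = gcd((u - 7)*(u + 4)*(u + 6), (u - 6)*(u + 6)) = u + 6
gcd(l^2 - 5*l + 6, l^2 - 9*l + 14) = l - 2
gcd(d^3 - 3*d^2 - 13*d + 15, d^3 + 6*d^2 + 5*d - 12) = d^2 + 2*d - 3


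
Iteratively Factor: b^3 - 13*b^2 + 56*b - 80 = (b - 4)*(b^2 - 9*b + 20) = (b - 5)*(b - 4)*(b - 4)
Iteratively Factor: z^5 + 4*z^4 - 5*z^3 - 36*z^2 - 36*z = (z + 2)*(z^4 + 2*z^3 - 9*z^2 - 18*z) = z*(z + 2)*(z^3 + 2*z^2 - 9*z - 18) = z*(z + 2)*(z + 3)*(z^2 - z - 6) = z*(z + 2)^2*(z + 3)*(z - 3)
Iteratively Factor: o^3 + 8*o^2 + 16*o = (o + 4)*(o^2 + 4*o) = o*(o + 4)*(o + 4)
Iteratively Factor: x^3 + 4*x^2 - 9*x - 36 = (x - 3)*(x^2 + 7*x + 12) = (x - 3)*(x + 3)*(x + 4)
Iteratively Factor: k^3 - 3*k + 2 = (k - 1)*(k^2 + k - 2) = (k - 1)*(k + 2)*(k - 1)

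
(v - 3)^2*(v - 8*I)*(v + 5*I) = v^4 - 6*v^3 - 3*I*v^3 + 49*v^2 + 18*I*v^2 - 240*v - 27*I*v + 360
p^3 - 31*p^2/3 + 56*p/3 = p*(p - 8)*(p - 7/3)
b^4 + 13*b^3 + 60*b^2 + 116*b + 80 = (b + 2)^2*(b + 4)*(b + 5)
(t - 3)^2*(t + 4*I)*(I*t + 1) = I*t^4 - 3*t^3 - 6*I*t^3 + 18*t^2 + 13*I*t^2 - 27*t - 24*I*t + 36*I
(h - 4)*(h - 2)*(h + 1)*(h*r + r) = h^4*r - 4*h^3*r - 3*h^2*r + 10*h*r + 8*r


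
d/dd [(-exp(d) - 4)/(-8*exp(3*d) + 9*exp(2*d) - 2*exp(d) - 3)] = (-16*exp(3*d) - 87*exp(2*d) + 72*exp(d) - 5)*exp(d)/(64*exp(6*d) - 144*exp(5*d) + 113*exp(4*d) + 12*exp(3*d) - 50*exp(2*d) + 12*exp(d) + 9)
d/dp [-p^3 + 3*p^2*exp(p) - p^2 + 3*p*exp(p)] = 3*p^2*exp(p) - 3*p^2 + 9*p*exp(p) - 2*p + 3*exp(p)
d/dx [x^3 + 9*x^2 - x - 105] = 3*x^2 + 18*x - 1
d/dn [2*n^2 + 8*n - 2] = 4*n + 8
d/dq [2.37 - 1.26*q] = -1.26000000000000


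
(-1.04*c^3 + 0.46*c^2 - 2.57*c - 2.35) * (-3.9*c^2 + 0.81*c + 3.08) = 4.056*c^5 - 2.6364*c^4 + 7.1924*c^3 + 8.5001*c^2 - 9.8191*c - 7.238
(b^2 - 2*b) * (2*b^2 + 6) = 2*b^4 - 4*b^3 + 6*b^2 - 12*b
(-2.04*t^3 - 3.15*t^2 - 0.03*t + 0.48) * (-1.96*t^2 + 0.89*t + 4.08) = 3.9984*t^5 + 4.3584*t^4 - 11.0679*t^3 - 13.8195*t^2 + 0.3048*t + 1.9584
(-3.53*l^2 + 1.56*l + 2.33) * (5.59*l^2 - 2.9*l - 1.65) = -19.7327*l^4 + 18.9574*l^3 + 14.3252*l^2 - 9.331*l - 3.8445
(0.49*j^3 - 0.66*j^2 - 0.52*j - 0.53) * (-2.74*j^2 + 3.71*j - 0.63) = -1.3426*j^5 + 3.6263*j^4 - 1.3325*j^3 - 0.0611999999999999*j^2 - 1.6387*j + 0.3339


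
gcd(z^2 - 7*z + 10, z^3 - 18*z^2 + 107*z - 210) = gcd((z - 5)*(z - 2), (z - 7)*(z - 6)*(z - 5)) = z - 5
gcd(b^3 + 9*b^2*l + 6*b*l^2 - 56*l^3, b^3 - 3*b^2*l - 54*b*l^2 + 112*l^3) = b^2 + 5*b*l - 14*l^2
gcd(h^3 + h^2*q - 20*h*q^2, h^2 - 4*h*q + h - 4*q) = -h + 4*q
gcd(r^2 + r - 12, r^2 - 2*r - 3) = r - 3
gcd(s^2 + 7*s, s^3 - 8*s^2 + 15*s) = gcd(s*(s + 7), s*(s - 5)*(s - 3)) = s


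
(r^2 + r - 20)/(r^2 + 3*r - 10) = (r - 4)/(r - 2)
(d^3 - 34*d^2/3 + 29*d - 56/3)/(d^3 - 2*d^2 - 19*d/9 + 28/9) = 3*(d - 8)/(3*d + 4)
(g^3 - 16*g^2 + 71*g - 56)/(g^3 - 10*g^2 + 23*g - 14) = (g - 8)/(g - 2)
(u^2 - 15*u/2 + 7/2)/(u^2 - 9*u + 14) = (u - 1/2)/(u - 2)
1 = 1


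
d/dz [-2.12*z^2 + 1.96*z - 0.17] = 1.96 - 4.24*z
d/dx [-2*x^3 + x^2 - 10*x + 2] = -6*x^2 + 2*x - 10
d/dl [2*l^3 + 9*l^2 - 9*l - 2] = 6*l^2 + 18*l - 9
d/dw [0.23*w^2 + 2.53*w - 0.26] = 0.46*w + 2.53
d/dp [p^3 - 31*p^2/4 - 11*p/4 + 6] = 3*p^2 - 31*p/2 - 11/4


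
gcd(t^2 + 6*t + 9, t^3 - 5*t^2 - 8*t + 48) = t + 3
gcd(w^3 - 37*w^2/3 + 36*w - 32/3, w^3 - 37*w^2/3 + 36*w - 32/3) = w^3 - 37*w^2/3 + 36*w - 32/3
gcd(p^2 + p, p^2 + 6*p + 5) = p + 1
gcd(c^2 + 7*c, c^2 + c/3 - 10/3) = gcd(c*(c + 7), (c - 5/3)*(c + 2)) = 1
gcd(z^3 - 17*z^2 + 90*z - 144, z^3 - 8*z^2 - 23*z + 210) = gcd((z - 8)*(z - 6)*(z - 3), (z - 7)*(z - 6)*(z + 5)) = z - 6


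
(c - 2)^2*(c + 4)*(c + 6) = c^4 + 6*c^3 - 12*c^2 - 56*c + 96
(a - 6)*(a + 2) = a^2 - 4*a - 12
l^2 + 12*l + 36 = (l + 6)^2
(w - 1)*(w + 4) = w^2 + 3*w - 4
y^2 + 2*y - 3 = (y - 1)*(y + 3)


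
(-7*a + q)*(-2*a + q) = 14*a^2 - 9*a*q + q^2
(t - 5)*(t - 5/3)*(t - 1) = t^3 - 23*t^2/3 + 15*t - 25/3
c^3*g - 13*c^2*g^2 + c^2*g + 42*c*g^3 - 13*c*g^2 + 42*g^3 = (c - 7*g)*(c - 6*g)*(c*g + g)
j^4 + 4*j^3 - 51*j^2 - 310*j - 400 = (j - 8)*(j + 2)*(j + 5)^2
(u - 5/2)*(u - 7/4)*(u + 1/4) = u^3 - 4*u^2 + 53*u/16 + 35/32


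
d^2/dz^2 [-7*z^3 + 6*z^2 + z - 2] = 12 - 42*z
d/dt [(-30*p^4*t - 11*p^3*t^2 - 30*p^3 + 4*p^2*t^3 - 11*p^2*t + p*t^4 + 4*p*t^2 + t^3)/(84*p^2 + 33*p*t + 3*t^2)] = (-840*p^6 - 616*p^5*t + 245*p^4*t^2 + 22*p^4 + 200*p^3*t^3 + 284*p^3*t + 37*p^2*t^4 + 139*p^2*t^2 + 2*p*t^5 + 22*p*t^3 + t^4)/(3*(784*p^4 + 616*p^3*t + 177*p^2*t^2 + 22*p*t^3 + t^4))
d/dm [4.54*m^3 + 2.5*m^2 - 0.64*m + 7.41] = 13.62*m^2 + 5.0*m - 0.64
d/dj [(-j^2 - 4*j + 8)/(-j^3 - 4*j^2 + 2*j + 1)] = (-j^4 - 8*j^3 + 6*j^2 + 62*j - 20)/(j^6 + 8*j^5 + 12*j^4 - 18*j^3 - 4*j^2 + 4*j + 1)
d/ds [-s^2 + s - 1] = 1 - 2*s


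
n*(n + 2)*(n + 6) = n^3 + 8*n^2 + 12*n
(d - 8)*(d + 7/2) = d^2 - 9*d/2 - 28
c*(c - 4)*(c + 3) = c^3 - c^2 - 12*c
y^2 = y^2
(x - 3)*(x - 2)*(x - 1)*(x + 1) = x^4 - 5*x^3 + 5*x^2 + 5*x - 6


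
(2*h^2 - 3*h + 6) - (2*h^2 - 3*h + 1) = 5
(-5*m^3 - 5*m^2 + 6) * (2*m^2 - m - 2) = -10*m^5 - 5*m^4 + 15*m^3 + 22*m^2 - 6*m - 12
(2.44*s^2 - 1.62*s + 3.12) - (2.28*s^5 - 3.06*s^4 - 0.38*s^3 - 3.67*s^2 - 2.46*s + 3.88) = -2.28*s^5 + 3.06*s^4 + 0.38*s^3 + 6.11*s^2 + 0.84*s - 0.76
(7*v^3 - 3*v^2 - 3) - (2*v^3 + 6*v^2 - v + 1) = 5*v^3 - 9*v^2 + v - 4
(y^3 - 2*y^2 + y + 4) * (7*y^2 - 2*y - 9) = 7*y^5 - 16*y^4 + 2*y^3 + 44*y^2 - 17*y - 36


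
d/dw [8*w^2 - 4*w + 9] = 16*w - 4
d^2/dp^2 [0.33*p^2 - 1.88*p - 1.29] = 0.660000000000000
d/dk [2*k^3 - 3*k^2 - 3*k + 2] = 6*k^2 - 6*k - 3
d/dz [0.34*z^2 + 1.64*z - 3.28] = 0.68*z + 1.64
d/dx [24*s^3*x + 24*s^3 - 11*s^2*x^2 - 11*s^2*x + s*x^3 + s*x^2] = s*(24*s^2 - 22*s*x - 11*s + 3*x^2 + 2*x)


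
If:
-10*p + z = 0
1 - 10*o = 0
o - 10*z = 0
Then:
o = 1/10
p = 1/1000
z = 1/100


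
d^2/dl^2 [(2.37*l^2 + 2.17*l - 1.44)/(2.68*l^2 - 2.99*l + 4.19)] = (69.154184*l^3 - 221.73516*l^2 - 76.970136*l + 144.180476)/(19.248832*l^6 - 64.426128*l^5 + 162.161172*l^4 - 228.182747*l^3 + 253.528101*l^2 - 157.478217*l + 73.560059)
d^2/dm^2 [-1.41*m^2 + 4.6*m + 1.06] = -2.82000000000000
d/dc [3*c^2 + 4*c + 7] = 6*c + 4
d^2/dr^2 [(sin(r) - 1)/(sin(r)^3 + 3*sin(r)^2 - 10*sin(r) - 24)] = (-4*sin(r)^7 - 10*sin(r)^5 - 320*sin(r)^4 - 316*sin(r)^3 + 922*sin(r)^2 - 348*sin(r) - 824)/(sin(r)^3 + 3*sin(r)^2 - 10*sin(r) - 24)^3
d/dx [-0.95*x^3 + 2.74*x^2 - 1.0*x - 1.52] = -2.85*x^2 + 5.48*x - 1.0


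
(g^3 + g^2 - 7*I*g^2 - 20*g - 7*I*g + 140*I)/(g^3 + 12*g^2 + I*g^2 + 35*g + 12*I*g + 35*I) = (g^2 - g*(4 + 7*I) + 28*I)/(g^2 + g*(7 + I) + 7*I)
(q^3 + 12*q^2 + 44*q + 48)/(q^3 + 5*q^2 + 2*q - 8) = (q + 6)/(q - 1)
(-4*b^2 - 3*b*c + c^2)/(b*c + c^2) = (-4*b + c)/c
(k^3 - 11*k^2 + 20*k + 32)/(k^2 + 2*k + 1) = (k^2 - 12*k + 32)/(k + 1)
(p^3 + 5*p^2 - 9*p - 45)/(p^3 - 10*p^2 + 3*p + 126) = (p^2 + 2*p - 15)/(p^2 - 13*p + 42)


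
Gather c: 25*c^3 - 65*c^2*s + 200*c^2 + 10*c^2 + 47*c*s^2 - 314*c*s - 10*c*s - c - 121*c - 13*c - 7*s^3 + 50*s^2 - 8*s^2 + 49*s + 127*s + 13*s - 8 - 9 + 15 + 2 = 25*c^3 + c^2*(210 - 65*s) + c*(47*s^2 - 324*s - 135) - 7*s^3 + 42*s^2 + 189*s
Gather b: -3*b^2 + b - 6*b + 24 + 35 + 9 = -3*b^2 - 5*b + 68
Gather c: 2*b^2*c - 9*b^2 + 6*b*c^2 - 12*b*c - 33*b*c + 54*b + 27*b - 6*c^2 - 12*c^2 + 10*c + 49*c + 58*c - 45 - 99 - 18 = -9*b^2 + 81*b + c^2*(6*b - 18) + c*(2*b^2 - 45*b + 117) - 162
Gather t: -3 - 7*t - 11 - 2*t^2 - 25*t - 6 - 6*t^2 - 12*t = -8*t^2 - 44*t - 20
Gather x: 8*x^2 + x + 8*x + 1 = 8*x^2 + 9*x + 1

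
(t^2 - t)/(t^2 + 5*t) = (t - 1)/(t + 5)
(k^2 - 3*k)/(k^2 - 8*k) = (k - 3)/(k - 8)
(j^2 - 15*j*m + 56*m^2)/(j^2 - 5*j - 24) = (-j^2 + 15*j*m - 56*m^2)/(-j^2 + 5*j + 24)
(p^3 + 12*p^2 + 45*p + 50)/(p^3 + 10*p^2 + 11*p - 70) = (p^2 + 7*p + 10)/(p^2 + 5*p - 14)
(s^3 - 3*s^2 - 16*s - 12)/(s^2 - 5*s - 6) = s + 2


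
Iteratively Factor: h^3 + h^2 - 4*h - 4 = (h + 2)*(h^2 - h - 2) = (h + 1)*(h + 2)*(h - 2)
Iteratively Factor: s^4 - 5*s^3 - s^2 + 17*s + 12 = (s - 4)*(s^3 - s^2 - 5*s - 3) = (s - 4)*(s + 1)*(s^2 - 2*s - 3) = (s - 4)*(s + 1)^2*(s - 3)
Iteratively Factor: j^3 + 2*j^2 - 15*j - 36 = (j + 3)*(j^2 - j - 12) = (j + 3)^2*(j - 4)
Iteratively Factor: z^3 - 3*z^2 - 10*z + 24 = (z + 3)*(z^2 - 6*z + 8) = (z - 4)*(z + 3)*(z - 2)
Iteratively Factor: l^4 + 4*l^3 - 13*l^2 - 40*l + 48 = (l - 3)*(l^3 + 7*l^2 + 8*l - 16) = (l - 3)*(l - 1)*(l^2 + 8*l + 16) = (l - 3)*(l - 1)*(l + 4)*(l + 4)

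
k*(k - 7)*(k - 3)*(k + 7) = k^4 - 3*k^3 - 49*k^2 + 147*k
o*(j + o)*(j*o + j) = j^2*o^2 + j^2*o + j*o^3 + j*o^2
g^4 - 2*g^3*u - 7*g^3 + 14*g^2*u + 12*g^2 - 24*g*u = g*(g - 4)*(g - 3)*(g - 2*u)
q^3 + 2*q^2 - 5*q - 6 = (q - 2)*(q + 1)*(q + 3)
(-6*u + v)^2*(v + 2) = 36*u^2*v + 72*u^2 - 12*u*v^2 - 24*u*v + v^3 + 2*v^2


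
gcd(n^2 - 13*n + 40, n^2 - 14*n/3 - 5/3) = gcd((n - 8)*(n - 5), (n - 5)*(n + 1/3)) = n - 5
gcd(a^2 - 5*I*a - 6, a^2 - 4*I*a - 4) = a - 2*I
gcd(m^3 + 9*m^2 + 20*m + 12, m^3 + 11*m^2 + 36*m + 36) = m^2 + 8*m + 12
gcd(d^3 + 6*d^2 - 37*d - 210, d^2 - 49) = d + 7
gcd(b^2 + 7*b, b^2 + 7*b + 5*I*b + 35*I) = b + 7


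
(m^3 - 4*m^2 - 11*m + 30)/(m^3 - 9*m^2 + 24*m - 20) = (m + 3)/(m - 2)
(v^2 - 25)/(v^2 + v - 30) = (v + 5)/(v + 6)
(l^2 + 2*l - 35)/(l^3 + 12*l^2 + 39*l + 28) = (l - 5)/(l^2 + 5*l + 4)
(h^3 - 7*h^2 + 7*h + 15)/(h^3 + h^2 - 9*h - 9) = (h - 5)/(h + 3)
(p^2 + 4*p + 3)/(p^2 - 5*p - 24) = (p + 1)/(p - 8)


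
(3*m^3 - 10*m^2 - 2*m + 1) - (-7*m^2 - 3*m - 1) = 3*m^3 - 3*m^2 + m + 2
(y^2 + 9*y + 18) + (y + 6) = y^2 + 10*y + 24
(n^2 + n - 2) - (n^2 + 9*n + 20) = -8*n - 22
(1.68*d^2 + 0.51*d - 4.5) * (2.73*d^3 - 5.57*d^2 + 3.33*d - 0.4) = 4.5864*d^5 - 7.9653*d^4 - 9.5313*d^3 + 26.0913*d^2 - 15.189*d + 1.8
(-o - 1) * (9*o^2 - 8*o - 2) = -9*o^3 - o^2 + 10*o + 2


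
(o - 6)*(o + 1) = o^2 - 5*o - 6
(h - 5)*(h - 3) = h^2 - 8*h + 15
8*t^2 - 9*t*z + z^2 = (-8*t + z)*(-t + z)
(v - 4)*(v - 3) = v^2 - 7*v + 12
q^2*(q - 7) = q^3 - 7*q^2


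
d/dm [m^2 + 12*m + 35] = 2*m + 12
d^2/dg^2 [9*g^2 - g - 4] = 18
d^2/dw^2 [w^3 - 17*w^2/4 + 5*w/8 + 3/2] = 6*w - 17/2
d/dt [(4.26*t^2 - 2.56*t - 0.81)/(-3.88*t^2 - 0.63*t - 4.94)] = (-12.6166*t^2 - 48.3744*t + 12.1361)/(15.0544*t^4 + 4.8888*t^3 + 38.7313*t^2 + 6.2244*t + 24.4036)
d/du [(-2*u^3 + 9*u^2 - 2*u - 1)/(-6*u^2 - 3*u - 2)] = (12*u^4 + 12*u^3 - 27*u^2 - 48*u + 1)/(36*u^4 + 36*u^3 + 33*u^2 + 12*u + 4)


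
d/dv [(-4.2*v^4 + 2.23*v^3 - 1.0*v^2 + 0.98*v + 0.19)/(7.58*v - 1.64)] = (-95.508*v^4 + 61.3588*v^3 - 18.5516*v^2 + 3.28*v - 3.0474)/(57.4564*v^2 - 24.8624*v + 2.6896)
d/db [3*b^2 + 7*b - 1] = 6*b + 7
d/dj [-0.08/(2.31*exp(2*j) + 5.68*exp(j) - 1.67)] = (0.3696*exp(j) + 0.4544)*exp(j)/(2.31*exp(2*j) + 5.68*exp(j) - 1.67)^2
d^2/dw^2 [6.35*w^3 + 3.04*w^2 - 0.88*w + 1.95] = 38.1*w + 6.08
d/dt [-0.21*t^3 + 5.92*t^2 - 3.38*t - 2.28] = -0.63*t^2 + 11.84*t - 3.38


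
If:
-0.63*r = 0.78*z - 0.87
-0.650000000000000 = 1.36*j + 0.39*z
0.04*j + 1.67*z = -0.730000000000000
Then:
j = -0.36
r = 1.91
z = -0.43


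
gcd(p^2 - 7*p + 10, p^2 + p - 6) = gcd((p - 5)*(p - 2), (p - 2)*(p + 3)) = p - 2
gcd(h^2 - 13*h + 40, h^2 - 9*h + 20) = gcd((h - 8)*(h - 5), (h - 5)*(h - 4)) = h - 5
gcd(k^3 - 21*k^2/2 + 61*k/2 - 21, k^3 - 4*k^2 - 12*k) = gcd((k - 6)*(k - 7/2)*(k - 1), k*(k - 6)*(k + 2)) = k - 6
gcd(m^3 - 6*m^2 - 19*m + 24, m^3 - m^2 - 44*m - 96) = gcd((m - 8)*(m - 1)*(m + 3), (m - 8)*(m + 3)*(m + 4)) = m^2 - 5*m - 24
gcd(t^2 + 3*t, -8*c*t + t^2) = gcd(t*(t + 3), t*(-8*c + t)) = t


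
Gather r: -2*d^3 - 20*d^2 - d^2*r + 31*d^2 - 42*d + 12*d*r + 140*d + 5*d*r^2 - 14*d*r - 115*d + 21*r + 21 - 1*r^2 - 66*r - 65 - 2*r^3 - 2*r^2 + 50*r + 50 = -2*d^3 + 11*d^2 - 17*d - 2*r^3 + r^2*(5*d - 3) + r*(-d^2 - 2*d + 5) + 6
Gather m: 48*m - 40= 48*m - 40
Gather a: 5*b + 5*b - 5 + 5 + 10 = 10*b + 10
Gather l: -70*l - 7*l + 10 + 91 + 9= 110 - 77*l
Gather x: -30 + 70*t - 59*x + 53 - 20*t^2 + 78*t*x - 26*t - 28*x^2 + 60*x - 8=-20*t^2 + 44*t - 28*x^2 + x*(78*t + 1) + 15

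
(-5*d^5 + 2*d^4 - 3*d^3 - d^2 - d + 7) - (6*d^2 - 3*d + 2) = -5*d^5 + 2*d^4 - 3*d^3 - 7*d^2 + 2*d + 5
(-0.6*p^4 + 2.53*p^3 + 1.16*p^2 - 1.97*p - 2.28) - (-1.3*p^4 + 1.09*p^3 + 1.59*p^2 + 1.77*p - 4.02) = 0.7*p^4 + 1.44*p^3 - 0.43*p^2 - 3.74*p + 1.74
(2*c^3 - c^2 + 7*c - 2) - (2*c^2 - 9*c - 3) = 2*c^3 - 3*c^2 + 16*c + 1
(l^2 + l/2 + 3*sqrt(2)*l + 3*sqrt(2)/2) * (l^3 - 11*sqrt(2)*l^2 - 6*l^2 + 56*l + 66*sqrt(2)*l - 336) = l^5 - 8*sqrt(2)*l^4 - 11*l^4/2 - 13*l^3 + 44*sqrt(2)*l^3 + 55*l^2 + 192*sqrt(2)*l^2 - 924*sqrt(2)*l + 30*l - 504*sqrt(2)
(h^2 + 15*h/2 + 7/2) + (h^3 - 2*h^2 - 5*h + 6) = h^3 - h^2 + 5*h/2 + 19/2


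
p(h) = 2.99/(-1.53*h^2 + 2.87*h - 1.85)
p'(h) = 2.99*(3.06*h - 2.87)/(-1.53*h^2 + 2.87*h - 1.85)^2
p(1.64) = -2.38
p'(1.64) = 4.06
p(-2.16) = -0.20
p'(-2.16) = -0.12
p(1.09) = -5.54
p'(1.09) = 4.78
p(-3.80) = -0.09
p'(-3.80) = -0.04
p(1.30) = -4.24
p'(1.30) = 6.67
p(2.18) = -1.04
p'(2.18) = 1.38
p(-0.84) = -0.56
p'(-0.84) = -0.57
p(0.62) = -4.54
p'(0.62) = -6.70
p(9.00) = -0.03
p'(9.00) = 0.01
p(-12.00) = -0.01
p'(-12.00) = -0.00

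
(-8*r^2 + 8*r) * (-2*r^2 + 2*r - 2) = 16*r^4 - 32*r^3 + 32*r^2 - 16*r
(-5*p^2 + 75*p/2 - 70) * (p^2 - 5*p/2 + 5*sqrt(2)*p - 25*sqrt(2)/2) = -5*p^4 - 25*sqrt(2)*p^3 + 50*p^3 - 655*p^2/4 + 250*sqrt(2)*p^2 - 3275*sqrt(2)*p/4 + 175*p + 875*sqrt(2)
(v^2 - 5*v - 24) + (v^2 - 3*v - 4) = 2*v^2 - 8*v - 28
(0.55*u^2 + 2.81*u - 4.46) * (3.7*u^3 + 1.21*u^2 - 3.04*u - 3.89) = 2.035*u^5 + 11.0625*u^4 - 14.7739*u^3 - 16.0785*u^2 + 2.6275*u + 17.3494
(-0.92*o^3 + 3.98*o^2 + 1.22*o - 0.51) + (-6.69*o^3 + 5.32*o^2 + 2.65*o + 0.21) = -7.61*o^3 + 9.3*o^2 + 3.87*o - 0.3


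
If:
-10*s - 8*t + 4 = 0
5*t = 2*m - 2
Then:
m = 5*t/2 + 1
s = 2/5 - 4*t/5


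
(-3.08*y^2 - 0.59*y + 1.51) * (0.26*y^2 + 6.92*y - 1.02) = -0.8008*y^4 - 21.467*y^3 - 0.5486*y^2 + 11.051*y - 1.5402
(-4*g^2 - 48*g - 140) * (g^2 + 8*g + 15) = -4*g^4 - 80*g^3 - 584*g^2 - 1840*g - 2100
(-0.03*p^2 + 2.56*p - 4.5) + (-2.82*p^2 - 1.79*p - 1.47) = -2.85*p^2 + 0.77*p - 5.97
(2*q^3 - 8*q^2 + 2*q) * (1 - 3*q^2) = -6*q^5 + 24*q^4 - 4*q^3 - 8*q^2 + 2*q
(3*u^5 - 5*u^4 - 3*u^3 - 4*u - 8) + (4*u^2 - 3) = 3*u^5 - 5*u^4 - 3*u^3 + 4*u^2 - 4*u - 11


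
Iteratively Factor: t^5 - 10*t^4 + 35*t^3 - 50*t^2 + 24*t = (t - 1)*(t^4 - 9*t^3 + 26*t^2 - 24*t) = (t - 3)*(t - 1)*(t^3 - 6*t^2 + 8*t) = (t - 4)*(t - 3)*(t - 1)*(t^2 - 2*t) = (t - 4)*(t - 3)*(t - 2)*(t - 1)*(t)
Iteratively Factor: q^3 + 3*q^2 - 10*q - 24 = (q + 2)*(q^2 + q - 12) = (q - 3)*(q + 2)*(q + 4)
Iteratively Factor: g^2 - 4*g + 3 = (g - 3)*(g - 1)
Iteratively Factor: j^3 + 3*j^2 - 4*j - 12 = (j + 2)*(j^2 + j - 6) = (j + 2)*(j + 3)*(j - 2)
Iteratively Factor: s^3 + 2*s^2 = (s + 2)*(s^2) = s*(s + 2)*(s)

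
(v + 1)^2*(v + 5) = v^3 + 7*v^2 + 11*v + 5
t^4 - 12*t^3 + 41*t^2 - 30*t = t*(t - 6)*(t - 5)*(t - 1)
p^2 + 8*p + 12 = (p + 2)*(p + 6)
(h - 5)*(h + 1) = h^2 - 4*h - 5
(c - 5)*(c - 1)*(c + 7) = c^3 + c^2 - 37*c + 35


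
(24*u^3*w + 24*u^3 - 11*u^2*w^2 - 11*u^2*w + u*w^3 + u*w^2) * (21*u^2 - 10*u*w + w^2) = 504*u^5*w + 504*u^5 - 471*u^4*w^2 - 471*u^4*w + 155*u^3*w^3 + 155*u^3*w^2 - 21*u^2*w^4 - 21*u^2*w^3 + u*w^5 + u*w^4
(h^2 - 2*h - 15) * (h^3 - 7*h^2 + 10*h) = h^5 - 9*h^4 + 9*h^3 + 85*h^2 - 150*h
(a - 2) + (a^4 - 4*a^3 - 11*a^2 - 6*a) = a^4 - 4*a^3 - 11*a^2 - 5*a - 2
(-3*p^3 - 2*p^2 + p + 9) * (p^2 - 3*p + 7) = -3*p^5 + 7*p^4 - 14*p^3 - 8*p^2 - 20*p + 63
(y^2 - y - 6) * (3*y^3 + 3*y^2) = 3*y^5 - 21*y^3 - 18*y^2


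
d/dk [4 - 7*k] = -7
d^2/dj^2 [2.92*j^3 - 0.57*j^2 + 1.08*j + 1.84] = 17.52*j - 1.14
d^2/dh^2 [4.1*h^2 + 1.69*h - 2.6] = 8.20000000000000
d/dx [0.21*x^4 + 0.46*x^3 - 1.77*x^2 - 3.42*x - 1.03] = 0.84*x^3 + 1.38*x^2 - 3.54*x - 3.42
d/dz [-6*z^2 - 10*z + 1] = -12*z - 10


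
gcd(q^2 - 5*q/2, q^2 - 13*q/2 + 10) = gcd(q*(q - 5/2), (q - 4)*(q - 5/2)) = q - 5/2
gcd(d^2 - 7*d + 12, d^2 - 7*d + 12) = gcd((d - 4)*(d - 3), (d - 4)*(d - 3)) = d^2 - 7*d + 12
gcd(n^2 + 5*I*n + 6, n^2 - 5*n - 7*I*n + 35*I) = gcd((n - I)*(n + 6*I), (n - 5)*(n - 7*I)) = 1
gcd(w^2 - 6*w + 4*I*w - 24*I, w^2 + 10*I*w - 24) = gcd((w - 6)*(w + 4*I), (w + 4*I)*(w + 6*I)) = w + 4*I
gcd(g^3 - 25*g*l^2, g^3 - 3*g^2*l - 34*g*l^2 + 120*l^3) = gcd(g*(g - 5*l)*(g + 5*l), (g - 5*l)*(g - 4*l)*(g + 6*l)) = g - 5*l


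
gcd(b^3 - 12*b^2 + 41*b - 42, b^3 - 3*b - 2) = b - 2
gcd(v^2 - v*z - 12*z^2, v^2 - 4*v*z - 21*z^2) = v + 3*z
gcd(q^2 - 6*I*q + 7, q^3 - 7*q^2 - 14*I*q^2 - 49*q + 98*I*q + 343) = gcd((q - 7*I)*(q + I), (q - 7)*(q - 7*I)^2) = q - 7*I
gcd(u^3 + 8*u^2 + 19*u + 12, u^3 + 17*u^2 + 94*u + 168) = u + 4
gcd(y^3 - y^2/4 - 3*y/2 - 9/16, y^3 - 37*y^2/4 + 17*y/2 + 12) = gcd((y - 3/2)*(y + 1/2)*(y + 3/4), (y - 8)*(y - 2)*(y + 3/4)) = y + 3/4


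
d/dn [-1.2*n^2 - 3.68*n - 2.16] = -2.4*n - 3.68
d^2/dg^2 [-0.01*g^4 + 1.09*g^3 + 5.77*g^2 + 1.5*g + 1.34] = -0.12*g^2 + 6.54*g + 11.54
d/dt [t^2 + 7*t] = 2*t + 7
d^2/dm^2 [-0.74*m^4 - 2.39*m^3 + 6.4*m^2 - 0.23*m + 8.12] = -8.88*m^2 - 14.34*m + 12.8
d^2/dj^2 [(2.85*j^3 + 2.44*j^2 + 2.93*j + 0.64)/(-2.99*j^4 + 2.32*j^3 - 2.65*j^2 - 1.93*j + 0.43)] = (-50.9585700000001*j^9 - 130.883064*j^8 - 77.2873140000002*j^7 + 418.371802*j^6 - 96.2739059999999*j^5 - 29.8095420000001*j^4 - 63.2403820000001*j^3 + 12.938034*j^2 - 39.003096*j - 11.991958)/(26.730899*j^12 - 62.223096*j^11 + 119.353923*j^10 - 71.019109*j^9 + 13.921032*j^8 + 91.93857*j^7 - 46.557788*j^6 + 15.708405*j^5 + 33.764691*j^4 - 7.293257*j^3 - 3.335166*j^2 + 1.070571*j - 0.079507)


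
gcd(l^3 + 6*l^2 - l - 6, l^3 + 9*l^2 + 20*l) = 1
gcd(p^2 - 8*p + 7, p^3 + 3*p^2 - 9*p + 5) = p - 1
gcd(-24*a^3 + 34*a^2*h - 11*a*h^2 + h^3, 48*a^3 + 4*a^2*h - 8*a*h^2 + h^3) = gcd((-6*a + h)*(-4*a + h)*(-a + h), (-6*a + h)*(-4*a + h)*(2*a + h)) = 24*a^2 - 10*a*h + h^2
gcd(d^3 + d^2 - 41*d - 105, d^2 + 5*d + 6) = d + 3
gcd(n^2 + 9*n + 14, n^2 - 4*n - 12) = n + 2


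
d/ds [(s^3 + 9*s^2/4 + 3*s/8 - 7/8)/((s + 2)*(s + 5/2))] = (16*s^4 + 144*s^3 + 396*s^2 + 388*s + 93)/(4*(4*s^4 + 36*s^3 + 121*s^2 + 180*s + 100))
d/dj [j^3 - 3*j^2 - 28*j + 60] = 3*j^2 - 6*j - 28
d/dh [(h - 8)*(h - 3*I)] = 2*h - 8 - 3*I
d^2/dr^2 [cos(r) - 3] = -cos(r)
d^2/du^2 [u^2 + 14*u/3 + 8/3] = 2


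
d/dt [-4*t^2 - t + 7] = -8*t - 1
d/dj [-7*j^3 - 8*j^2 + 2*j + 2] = -21*j^2 - 16*j + 2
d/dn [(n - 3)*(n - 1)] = 2*n - 4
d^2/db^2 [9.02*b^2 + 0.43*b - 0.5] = 18.0400000000000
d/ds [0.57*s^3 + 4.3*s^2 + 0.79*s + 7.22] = 1.71*s^2 + 8.6*s + 0.79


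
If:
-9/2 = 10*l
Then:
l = -9/20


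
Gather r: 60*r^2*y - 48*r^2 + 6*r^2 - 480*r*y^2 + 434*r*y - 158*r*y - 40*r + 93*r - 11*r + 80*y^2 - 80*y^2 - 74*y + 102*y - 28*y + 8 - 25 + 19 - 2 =r^2*(60*y - 42) + r*(-480*y^2 + 276*y + 42)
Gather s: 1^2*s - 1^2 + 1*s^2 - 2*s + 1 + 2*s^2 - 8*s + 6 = 3*s^2 - 9*s + 6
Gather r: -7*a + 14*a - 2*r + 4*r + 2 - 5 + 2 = 7*a + 2*r - 1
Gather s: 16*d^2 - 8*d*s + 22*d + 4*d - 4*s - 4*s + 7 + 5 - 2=16*d^2 + 26*d + s*(-8*d - 8) + 10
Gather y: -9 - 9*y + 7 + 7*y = -2*y - 2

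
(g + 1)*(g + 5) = g^2 + 6*g + 5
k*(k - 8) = k^2 - 8*k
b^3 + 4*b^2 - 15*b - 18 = (b - 3)*(b + 1)*(b + 6)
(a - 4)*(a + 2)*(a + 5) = a^3 + 3*a^2 - 18*a - 40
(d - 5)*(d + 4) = d^2 - d - 20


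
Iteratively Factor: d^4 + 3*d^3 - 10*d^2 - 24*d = (d + 4)*(d^3 - d^2 - 6*d) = (d - 3)*(d + 4)*(d^2 + 2*d) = (d - 3)*(d + 2)*(d + 4)*(d)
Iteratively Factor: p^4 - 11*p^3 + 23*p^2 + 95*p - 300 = (p + 3)*(p^3 - 14*p^2 + 65*p - 100) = (p - 5)*(p + 3)*(p^2 - 9*p + 20) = (p - 5)^2*(p + 3)*(p - 4)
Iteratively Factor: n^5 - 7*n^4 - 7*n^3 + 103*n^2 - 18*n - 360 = (n - 3)*(n^4 - 4*n^3 - 19*n^2 + 46*n + 120) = (n - 5)*(n - 3)*(n^3 + n^2 - 14*n - 24) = (n - 5)*(n - 3)*(n + 3)*(n^2 - 2*n - 8) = (n - 5)*(n - 4)*(n - 3)*(n + 3)*(n + 2)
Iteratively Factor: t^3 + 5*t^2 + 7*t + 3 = (t + 1)*(t^2 + 4*t + 3) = (t + 1)*(t + 3)*(t + 1)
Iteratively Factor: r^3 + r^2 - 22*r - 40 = (r - 5)*(r^2 + 6*r + 8) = (r - 5)*(r + 4)*(r + 2)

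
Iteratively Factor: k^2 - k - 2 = (k - 2)*(k + 1)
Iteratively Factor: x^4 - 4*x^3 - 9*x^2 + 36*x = (x + 3)*(x^3 - 7*x^2 + 12*x) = (x - 3)*(x + 3)*(x^2 - 4*x) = x*(x - 3)*(x + 3)*(x - 4)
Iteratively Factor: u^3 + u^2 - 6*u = (u + 3)*(u^2 - 2*u) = (u - 2)*(u + 3)*(u)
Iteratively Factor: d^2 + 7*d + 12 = (d + 4)*(d + 3)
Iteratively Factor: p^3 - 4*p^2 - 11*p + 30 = (p - 5)*(p^2 + p - 6) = (p - 5)*(p + 3)*(p - 2)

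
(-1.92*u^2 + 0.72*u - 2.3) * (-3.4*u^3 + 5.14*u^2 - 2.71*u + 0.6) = 6.528*u^5 - 12.3168*u^4 + 16.724*u^3 - 14.9252*u^2 + 6.665*u - 1.38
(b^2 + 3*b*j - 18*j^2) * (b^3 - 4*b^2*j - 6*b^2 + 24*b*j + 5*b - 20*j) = b^5 - b^4*j - 6*b^4 - 30*b^3*j^2 + 6*b^3*j + 5*b^3 + 72*b^2*j^3 + 180*b^2*j^2 - 5*b^2*j - 432*b*j^3 - 150*b*j^2 + 360*j^3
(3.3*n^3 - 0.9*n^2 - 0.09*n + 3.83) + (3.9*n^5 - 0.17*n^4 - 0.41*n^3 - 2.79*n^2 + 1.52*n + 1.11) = 3.9*n^5 - 0.17*n^4 + 2.89*n^3 - 3.69*n^2 + 1.43*n + 4.94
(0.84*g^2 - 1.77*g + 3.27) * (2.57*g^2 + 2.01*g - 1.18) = 2.1588*g^4 - 2.8605*g^3 + 3.855*g^2 + 8.6613*g - 3.8586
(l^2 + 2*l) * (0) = 0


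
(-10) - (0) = -10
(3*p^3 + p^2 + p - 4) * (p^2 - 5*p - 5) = 3*p^5 - 14*p^4 - 19*p^3 - 14*p^2 + 15*p + 20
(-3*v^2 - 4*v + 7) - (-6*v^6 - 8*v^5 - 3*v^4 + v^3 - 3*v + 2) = 6*v^6 + 8*v^5 + 3*v^4 - v^3 - 3*v^2 - v + 5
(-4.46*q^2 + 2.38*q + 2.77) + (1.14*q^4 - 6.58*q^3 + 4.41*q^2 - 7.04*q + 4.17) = 1.14*q^4 - 6.58*q^3 - 0.0499999999999998*q^2 - 4.66*q + 6.94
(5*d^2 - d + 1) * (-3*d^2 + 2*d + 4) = -15*d^4 + 13*d^3 + 15*d^2 - 2*d + 4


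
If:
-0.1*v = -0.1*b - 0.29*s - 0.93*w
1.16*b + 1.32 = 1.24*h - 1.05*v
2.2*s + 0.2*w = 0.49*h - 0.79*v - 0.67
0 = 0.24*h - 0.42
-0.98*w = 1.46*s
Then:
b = 0.61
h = 1.75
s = 0.04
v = 0.13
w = -0.07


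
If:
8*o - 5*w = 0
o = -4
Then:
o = -4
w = -32/5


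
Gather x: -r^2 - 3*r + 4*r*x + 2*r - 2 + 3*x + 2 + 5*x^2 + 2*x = -r^2 - r + 5*x^2 + x*(4*r + 5)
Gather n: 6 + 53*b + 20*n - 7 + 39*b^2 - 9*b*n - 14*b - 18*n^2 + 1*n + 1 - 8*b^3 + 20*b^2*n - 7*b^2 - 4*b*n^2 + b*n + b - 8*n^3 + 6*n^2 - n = -8*b^3 + 32*b^2 + 40*b - 8*n^3 + n^2*(-4*b - 12) + n*(20*b^2 - 8*b + 20)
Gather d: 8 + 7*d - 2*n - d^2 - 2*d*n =-d^2 + d*(7 - 2*n) - 2*n + 8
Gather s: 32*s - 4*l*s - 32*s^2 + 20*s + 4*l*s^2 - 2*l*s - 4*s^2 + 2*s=s^2*(4*l - 36) + s*(54 - 6*l)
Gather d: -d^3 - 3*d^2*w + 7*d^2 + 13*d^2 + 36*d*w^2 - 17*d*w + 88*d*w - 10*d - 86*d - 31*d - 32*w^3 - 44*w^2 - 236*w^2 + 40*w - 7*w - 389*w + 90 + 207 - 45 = -d^3 + d^2*(20 - 3*w) + d*(36*w^2 + 71*w - 127) - 32*w^3 - 280*w^2 - 356*w + 252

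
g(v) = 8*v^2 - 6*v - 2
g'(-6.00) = -102.00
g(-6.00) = 322.00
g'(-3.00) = -54.00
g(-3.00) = 88.00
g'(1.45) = 17.20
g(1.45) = 6.12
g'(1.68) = 20.88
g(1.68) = 10.50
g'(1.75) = 22.00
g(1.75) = 12.00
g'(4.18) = 60.88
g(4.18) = 112.70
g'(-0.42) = -12.72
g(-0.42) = 1.93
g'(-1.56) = -30.96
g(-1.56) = 26.83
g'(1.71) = 21.36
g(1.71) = 11.13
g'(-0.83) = -19.28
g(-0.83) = 8.49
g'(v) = 16*v - 6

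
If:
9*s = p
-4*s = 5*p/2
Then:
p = 0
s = 0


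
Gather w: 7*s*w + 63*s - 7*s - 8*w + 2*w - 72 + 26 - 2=56*s + w*(7*s - 6) - 48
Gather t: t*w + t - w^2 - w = t*(w + 1) - w^2 - w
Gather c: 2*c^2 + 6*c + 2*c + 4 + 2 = 2*c^2 + 8*c + 6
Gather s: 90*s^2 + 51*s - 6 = 90*s^2 + 51*s - 6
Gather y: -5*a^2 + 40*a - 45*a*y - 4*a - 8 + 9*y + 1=-5*a^2 + 36*a + y*(9 - 45*a) - 7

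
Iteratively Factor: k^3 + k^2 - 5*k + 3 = (k - 1)*(k^2 + 2*k - 3) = (k - 1)*(k + 3)*(k - 1)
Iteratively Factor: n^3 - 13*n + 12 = (n - 1)*(n^2 + n - 12) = (n - 3)*(n - 1)*(n + 4)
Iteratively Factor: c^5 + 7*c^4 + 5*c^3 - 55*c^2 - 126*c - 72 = (c + 1)*(c^4 + 6*c^3 - c^2 - 54*c - 72) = (c - 3)*(c + 1)*(c^3 + 9*c^2 + 26*c + 24) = (c - 3)*(c + 1)*(c + 2)*(c^2 + 7*c + 12) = (c - 3)*(c + 1)*(c + 2)*(c + 3)*(c + 4)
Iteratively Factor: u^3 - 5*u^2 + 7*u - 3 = (u - 3)*(u^2 - 2*u + 1) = (u - 3)*(u - 1)*(u - 1)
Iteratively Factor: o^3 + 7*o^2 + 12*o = (o + 4)*(o^2 + 3*o) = (o + 3)*(o + 4)*(o)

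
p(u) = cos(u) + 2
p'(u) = -sin(u)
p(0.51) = 2.87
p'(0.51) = -0.49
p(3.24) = 1.00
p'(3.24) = 0.10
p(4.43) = 1.72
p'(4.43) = 0.96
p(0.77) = 2.72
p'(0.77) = -0.70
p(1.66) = 1.91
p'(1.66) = -1.00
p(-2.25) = 1.37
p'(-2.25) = 0.78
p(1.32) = 2.25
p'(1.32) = -0.97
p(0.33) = 2.95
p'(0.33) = -0.32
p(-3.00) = 1.01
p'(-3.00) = 0.14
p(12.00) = 2.84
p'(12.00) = 0.54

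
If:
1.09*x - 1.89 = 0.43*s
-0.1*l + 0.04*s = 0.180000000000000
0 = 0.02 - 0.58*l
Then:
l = 0.03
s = 4.59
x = 3.54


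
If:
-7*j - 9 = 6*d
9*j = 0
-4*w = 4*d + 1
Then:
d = -3/2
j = 0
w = 5/4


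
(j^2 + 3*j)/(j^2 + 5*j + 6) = j/(j + 2)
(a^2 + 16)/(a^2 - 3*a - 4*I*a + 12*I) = (a + 4*I)/(a - 3)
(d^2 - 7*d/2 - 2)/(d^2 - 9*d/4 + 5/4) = 2*(2*d^2 - 7*d - 4)/(4*d^2 - 9*d + 5)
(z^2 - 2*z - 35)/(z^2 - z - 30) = (z - 7)/(z - 6)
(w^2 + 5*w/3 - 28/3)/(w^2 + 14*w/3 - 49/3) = (w + 4)/(w + 7)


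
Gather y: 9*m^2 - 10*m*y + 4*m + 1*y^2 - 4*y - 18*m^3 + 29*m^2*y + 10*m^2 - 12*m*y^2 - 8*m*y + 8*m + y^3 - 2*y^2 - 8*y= -18*m^3 + 19*m^2 + 12*m + y^3 + y^2*(-12*m - 1) + y*(29*m^2 - 18*m - 12)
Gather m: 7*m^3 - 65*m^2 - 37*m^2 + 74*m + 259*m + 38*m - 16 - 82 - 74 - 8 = 7*m^3 - 102*m^2 + 371*m - 180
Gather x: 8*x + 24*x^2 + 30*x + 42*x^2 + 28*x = 66*x^2 + 66*x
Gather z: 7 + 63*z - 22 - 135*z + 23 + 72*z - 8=0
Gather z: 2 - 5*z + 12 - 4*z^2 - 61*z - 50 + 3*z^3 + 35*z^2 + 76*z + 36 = 3*z^3 + 31*z^2 + 10*z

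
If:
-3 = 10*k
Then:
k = -3/10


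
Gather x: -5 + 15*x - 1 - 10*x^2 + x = -10*x^2 + 16*x - 6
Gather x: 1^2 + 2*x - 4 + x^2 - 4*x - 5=x^2 - 2*x - 8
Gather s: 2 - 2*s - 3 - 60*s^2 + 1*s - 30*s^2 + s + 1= -90*s^2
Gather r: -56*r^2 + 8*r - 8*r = -56*r^2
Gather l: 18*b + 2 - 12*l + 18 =18*b - 12*l + 20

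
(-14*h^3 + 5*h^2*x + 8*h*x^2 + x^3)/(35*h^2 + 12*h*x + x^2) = (-2*h^2 + h*x + x^2)/(5*h + x)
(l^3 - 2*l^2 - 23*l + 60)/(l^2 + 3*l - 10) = (l^2 - 7*l + 12)/(l - 2)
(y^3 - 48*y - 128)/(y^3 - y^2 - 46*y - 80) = (y^2 + 8*y + 16)/(y^2 + 7*y + 10)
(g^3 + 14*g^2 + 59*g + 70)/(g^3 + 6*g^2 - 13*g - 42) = (g + 5)/(g - 3)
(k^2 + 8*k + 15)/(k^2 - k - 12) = (k + 5)/(k - 4)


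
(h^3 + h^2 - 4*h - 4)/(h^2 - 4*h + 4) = (h^2 + 3*h + 2)/(h - 2)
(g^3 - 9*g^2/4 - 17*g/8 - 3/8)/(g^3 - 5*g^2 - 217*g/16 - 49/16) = 2*(2*g^2 - 5*g - 3)/(4*g^2 - 21*g - 49)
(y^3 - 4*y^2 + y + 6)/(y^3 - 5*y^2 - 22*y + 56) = (y^2 - 2*y - 3)/(y^2 - 3*y - 28)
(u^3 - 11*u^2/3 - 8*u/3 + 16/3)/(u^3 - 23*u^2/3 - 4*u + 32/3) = (u - 4)/(u - 8)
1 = 1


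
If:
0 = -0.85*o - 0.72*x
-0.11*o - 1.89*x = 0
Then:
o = 0.00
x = 0.00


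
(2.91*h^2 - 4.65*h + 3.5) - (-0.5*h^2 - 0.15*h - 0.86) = 3.41*h^2 - 4.5*h + 4.36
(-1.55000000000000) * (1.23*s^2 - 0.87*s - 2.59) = -1.9065*s^2 + 1.3485*s + 4.0145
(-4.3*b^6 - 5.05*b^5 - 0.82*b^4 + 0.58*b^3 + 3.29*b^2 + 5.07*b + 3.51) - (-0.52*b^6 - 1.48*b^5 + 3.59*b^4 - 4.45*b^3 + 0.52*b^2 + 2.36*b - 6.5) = -3.78*b^6 - 3.57*b^5 - 4.41*b^4 + 5.03*b^3 + 2.77*b^2 + 2.71*b + 10.01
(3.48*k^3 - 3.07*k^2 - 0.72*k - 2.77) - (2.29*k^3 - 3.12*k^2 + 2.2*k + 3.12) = 1.19*k^3 + 0.0500000000000003*k^2 - 2.92*k - 5.89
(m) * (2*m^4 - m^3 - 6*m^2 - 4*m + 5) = 2*m^5 - m^4 - 6*m^3 - 4*m^2 + 5*m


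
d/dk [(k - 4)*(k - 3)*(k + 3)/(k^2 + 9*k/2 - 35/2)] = 2*(2*k^4 + 18*k^3 - 123*k^2 + 136*k - 9)/(4*k^4 + 36*k^3 - 59*k^2 - 630*k + 1225)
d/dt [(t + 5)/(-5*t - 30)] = -1/(5*(t + 6)^2)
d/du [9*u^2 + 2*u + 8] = 18*u + 2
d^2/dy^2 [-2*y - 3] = 0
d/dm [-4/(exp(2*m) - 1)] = 2/sinh(m)^2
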